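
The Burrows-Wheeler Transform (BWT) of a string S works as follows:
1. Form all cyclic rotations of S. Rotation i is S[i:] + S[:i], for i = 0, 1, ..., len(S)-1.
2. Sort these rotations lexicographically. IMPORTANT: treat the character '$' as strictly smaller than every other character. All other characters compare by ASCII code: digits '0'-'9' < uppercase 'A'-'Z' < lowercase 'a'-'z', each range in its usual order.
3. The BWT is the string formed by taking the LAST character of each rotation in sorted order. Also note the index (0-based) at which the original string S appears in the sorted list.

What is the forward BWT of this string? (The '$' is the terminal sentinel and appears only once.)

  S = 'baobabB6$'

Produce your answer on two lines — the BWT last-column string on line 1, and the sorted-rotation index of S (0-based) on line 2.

All 9 rotations (rotation i = S[i:]+S[:i]):
  rot[0] = baobabB6$
  rot[1] = aobabB6$b
  rot[2] = obabB6$ba
  rot[3] = babB6$bao
  rot[4] = abB6$baob
  rot[5] = bB6$baoba
  rot[6] = B6$baobab
  rot[7] = 6$baobabB
  rot[8] = $baobabB6
Sorted (with $ < everything):
  sorted[0] = $baobabB6  (last char: '6')
  sorted[1] = 6$baobabB  (last char: 'B')
  sorted[2] = B6$baobab  (last char: 'b')
  sorted[3] = abB6$baob  (last char: 'b')
  sorted[4] = aobabB6$b  (last char: 'b')
  sorted[5] = bB6$baoba  (last char: 'a')
  sorted[6] = babB6$bao  (last char: 'o')
  sorted[7] = baobabB6$  (last char: '$')
  sorted[8] = obabB6$ba  (last char: 'a')
Last column: 6Bbbbao$a
Original string S is at sorted index 7

Answer: 6Bbbbao$a
7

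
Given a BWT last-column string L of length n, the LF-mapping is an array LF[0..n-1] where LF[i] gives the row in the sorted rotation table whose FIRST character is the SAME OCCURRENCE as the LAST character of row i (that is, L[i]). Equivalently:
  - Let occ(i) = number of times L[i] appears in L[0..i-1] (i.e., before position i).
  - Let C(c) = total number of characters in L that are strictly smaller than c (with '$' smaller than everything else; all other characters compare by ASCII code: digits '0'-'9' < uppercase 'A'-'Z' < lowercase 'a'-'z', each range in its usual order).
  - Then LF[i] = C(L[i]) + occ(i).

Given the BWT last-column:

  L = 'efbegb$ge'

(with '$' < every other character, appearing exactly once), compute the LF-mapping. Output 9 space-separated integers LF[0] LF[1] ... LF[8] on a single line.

Answer: 3 6 1 4 7 2 0 8 5

Derivation:
Char counts: '$':1, 'b':2, 'e':3, 'f':1, 'g':2
C (first-col start): C('$')=0, C('b')=1, C('e')=3, C('f')=6, C('g')=7
L[0]='e': occ=0, LF[0]=C('e')+0=3+0=3
L[1]='f': occ=0, LF[1]=C('f')+0=6+0=6
L[2]='b': occ=0, LF[2]=C('b')+0=1+0=1
L[3]='e': occ=1, LF[3]=C('e')+1=3+1=4
L[4]='g': occ=0, LF[4]=C('g')+0=7+0=7
L[5]='b': occ=1, LF[5]=C('b')+1=1+1=2
L[6]='$': occ=0, LF[6]=C('$')+0=0+0=0
L[7]='g': occ=1, LF[7]=C('g')+1=7+1=8
L[8]='e': occ=2, LF[8]=C('e')+2=3+2=5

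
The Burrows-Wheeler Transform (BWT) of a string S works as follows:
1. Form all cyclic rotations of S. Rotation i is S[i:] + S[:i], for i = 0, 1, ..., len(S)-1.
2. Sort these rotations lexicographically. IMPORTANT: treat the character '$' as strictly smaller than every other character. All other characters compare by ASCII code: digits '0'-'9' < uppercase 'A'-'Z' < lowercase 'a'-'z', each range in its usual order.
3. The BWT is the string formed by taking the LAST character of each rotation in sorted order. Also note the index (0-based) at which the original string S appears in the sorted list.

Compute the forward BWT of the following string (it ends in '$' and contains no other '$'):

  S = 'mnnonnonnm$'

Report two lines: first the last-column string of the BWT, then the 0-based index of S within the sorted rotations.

All 11 rotations (rotation i = S[i:]+S[:i]):
  rot[0] = mnnonnonnm$
  rot[1] = nnonnonnm$m
  rot[2] = nonnonnm$mn
  rot[3] = onnonnm$mnn
  rot[4] = nnonnm$mnno
  rot[5] = nonnm$mnnon
  rot[6] = onnm$mnnonn
  rot[7] = nnm$mnnonno
  rot[8] = nm$mnnonnon
  rot[9] = m$mnnonnonn
  rot[10] = $mnnonnonnm
Sorted (with $ < everything):
  sorted[0] = $mnnonnonnm  (last char: 'm')
  sorted[1] = m$mnnonnonn  (last char: 'n')
  sorted[2] = mnnonnonnm$  (last char: '$')
  sorted[3] = nm$mnnonnon  (last char: 'n')
  sorted[4] = nnm$mnnonno  (last char: 'o')
  sorted[5] = nnonnm$mnno  (last char: 'o')
  sorted[6] = nnonnonnm$m  (last char: 'm')
  sorted[7] = nonnm$mnnon  (last char: 'n')
  sorted[8] = nonnonnm$mn  (last char: 'n')
  sorted[9] = onnm$mnnonn  (last char: 'n')
  sorted[10] = onnonnm$mnn  (last char: 'n')
Last column: mn$noomnnnn
Original string S is at sorted index 2

Answer: mn$noomnnnn
2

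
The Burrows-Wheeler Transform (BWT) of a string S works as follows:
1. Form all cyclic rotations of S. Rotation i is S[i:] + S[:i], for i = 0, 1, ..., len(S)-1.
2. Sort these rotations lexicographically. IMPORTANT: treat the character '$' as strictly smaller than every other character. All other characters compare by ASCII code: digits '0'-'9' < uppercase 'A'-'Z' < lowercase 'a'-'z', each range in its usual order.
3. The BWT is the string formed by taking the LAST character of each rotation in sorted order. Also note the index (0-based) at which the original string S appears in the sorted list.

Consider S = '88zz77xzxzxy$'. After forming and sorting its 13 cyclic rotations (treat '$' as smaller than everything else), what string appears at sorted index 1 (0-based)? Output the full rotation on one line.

All 13 rotations (rotation i = S[i:]+S[:i]):
  rot[0] = 88zz77xzxzxy$
  rot[1] = 8zz77xzxzxy$8
  rot[2] = zz77xzxzxy$88
  rot[3] = z77xzxzxy$88z
  rot[4] = 77xzxzxy$88zz
  rot[5] = 7xzxzxy$88zz7
  rot[6] = xzxzxy$88zz77
  rot[7] = zxzxy$88zz77x
  rot[8] = xzxy$88zz77xz
  rot[9] = zxy$88zz77xzx
  rot[10] = xy$88zz77xzxz
  rot[11] = y$88zz77xzxzx
  rot[12] = $88zz77xzxzxy
Sorted (with $ < everything):
  sorted[0] = $88zz77xzxzxy
  sorted[1] = 77xzxzxy$88zz
  sorted[2] = 7xzxzxy$88zz7
  sorted[3] = 88zz77xzxzxy$
  sorted[4] = 8zz77xzxzxy$8
  sorted[5] = xy$88zz77xzxz
  sorted[6] = xzxy$88zz77xz
  sorted[7] = xzxzxy$88zz77
  sorted[8] = y$88zz77xzxzx
  sorted[9] = z77xzxzxy$88z
  sorted[10] = zxy$88zz77xzx
  sorted[11] = zxzxy$88zz77x
  sorted[12] = zz77xzxzxy$88
sorted[1] = 77xzxzxy$88zz

Answer: 77xzxzxy$88zz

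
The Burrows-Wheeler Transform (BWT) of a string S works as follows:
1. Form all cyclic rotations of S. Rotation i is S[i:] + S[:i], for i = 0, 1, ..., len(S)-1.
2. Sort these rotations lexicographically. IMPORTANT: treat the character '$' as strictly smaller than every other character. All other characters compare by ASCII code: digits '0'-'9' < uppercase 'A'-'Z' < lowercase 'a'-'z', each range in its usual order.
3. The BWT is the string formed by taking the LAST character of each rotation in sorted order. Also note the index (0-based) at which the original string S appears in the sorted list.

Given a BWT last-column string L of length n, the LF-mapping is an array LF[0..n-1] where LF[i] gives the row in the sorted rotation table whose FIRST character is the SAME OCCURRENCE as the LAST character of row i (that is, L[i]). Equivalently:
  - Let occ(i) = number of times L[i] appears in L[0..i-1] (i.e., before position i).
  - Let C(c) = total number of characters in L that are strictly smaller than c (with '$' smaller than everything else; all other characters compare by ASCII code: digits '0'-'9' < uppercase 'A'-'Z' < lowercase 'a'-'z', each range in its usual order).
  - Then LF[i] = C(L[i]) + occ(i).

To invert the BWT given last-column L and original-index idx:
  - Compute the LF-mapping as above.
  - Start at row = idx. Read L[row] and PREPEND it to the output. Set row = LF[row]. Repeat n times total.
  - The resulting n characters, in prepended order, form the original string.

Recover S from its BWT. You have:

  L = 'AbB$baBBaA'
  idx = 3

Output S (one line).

LF mapping: 1 8 3 0 9 6 4 5 7 2
Walk LF starting at row 3, prepending L[row]:
  step 1: row=3, L[3]='$', prepend. Next row=LF[3]=0
  step 2: row=0, L[0]='A', prepend. Next row=LF[0]=1
  step 3: row=1, L[1]='b', prepend. Next row=LF[1]=8
  step 4: row=8, L[8]='a', prepend. Next row=LF[8]=7
  step 5: row=7, L[7]='B', prepend. Next row=LF[7]=5
  step 6: row=5, L[5]='a', prepend. Next row=LF[5]=6
  step 7: row=6, L[6]='B', prepend. Next row=LF[6]=4
  step 8: row=4, L[4]='b', prepend. Next row=LF[4]=9
  step 9: row=9, L[9]='A', prepend. Next row=LF[9]=2
  step 10: row=2, L[2]='B', prepend. Next row=LF[2]=3
Reversed output: BAbBaBabA$

Answer: BAbBaBabA$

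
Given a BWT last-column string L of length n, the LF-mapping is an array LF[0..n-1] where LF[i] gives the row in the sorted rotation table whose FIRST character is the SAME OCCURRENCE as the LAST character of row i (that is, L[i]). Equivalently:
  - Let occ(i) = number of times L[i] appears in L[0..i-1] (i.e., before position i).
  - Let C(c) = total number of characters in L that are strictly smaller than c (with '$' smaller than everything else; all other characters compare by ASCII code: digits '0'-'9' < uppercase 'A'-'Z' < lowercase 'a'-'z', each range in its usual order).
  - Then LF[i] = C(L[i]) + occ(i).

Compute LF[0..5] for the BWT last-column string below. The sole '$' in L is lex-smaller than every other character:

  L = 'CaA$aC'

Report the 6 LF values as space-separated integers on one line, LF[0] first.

Answer: 2 4 1 0 5 3

Derivation:
Char counts: '$':1, 'A':1, 'C':2, 'a':2
C (first-col start): C('$')=0, C('A')=1, C('C')=2, C('a')=4
L[0]='C': occ=0, LF[0]=C('C')+0=2+0=2
L[1]='a': occ=0, LF[1]=C('a')+0=4+0=4
L[2]='A': occ=0, LF[2]=C('A')+0=1+0=1
L[3]='$': occ=0, LF[3]=C('$')+0=0+0=0
L[4]='a': occ=1, LF[4]=C('a')+1=4+1=5
L[5]='C': occ=1, LF[5]=C('C')+1=2+1=3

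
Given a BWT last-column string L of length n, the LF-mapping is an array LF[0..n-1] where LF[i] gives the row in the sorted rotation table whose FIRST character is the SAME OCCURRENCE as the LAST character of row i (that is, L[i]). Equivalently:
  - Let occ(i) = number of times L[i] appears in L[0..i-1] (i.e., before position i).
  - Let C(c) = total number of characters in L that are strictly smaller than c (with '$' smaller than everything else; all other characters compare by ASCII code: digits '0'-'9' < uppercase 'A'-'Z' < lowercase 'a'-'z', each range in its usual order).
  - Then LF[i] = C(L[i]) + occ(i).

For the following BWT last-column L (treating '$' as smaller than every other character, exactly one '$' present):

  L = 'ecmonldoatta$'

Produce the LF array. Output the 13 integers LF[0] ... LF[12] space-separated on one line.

Char counts: '$':1, 'a':2, 'c':1, 'd':1, 'e':1, 'l':1, 'm':1, 'n':1, 'o':2, 't':2
C (first-col start): C('$')=0, C('a')=1, C('c')=3, C('d')=4, C('e')=5, C('l')=6, C('m')=7, C('n')=8, C('o')=9, C('t')=11
L[0]='e': occ=0, LF[0]=C('e')+0=5+0=5
L[1]='c': occ=0, LF[1]=C('c')+0=3+0=3
L[2]='m': occ=0, LF[2]=C('m')+0=7+0=7
L[3]='o': occ=0, LF[3]=C('o')+0=9+0=9
L[4]='n': occ=0, LF[4]=C('n')+0=8+0=8
L[5]='l': occ=0, LF[5]=C('l')+0=6+0=6
L[6]='d': occ=0, LF[6]=C('d')+0=4+0=4
L[7]='o': occ=1, LF[7]=C('o')+1=9+1=10
L[8]='a': occ=0, LF[8]=C('a')+0=1+0=1
L[9]='t': occ=0, LF[9]=C('t')+0=11+0=11
L[10]='t': occ=1, LF[10]=C('t')+1=11+1=12
L[11]='a': occ=1, LF[11]=C('a')+1=1+1=2
L[12]='$': occ=0, LF[12]=C('$')+0=0+0=0

Answer: 5 3 7 9 8 6 4 10 1 11 12 2 0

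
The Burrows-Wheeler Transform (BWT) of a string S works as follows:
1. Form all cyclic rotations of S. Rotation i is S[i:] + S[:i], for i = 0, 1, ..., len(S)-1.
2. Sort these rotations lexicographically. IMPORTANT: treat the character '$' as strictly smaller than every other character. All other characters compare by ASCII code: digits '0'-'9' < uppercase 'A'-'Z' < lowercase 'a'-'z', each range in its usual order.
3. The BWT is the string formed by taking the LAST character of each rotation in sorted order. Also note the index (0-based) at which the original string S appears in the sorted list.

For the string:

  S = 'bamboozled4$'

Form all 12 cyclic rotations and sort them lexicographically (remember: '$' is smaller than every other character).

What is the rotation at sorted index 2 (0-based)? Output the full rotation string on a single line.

Answer: amboozled4$b

Derivation:
All 12 rotations (rotation i = S[i:]+S[:i]):
  rot[0] = bamboozled4$
  rot[1] = amboozled4$b
  rot[2] = mboozled4$ba
  rot[3] = boozled4$bam
  rot[4] = oozled4$bamb
  rot[5] = ozled4$bambo
  rot[6] = zled4$bamboo
  rot[7] = led4$bambooz
  rot[8] = ed4$bamboozl
  rot[9] = d4$bamboozle
  rot[10] = 4$bamboozled
  rot[11] = $bamboozled4
Sorted (with $ < everything):
  sorted[0] = $bamboozled4
  sorted[1] = 4$bamboozled
  sorted[2] = amboozled4$b
  sorted[3] = bamboozled4$
  sorted[4] = boozled4$bam
  sorted[5] = d4$bamboozle
  sorted[6] = ed4$bamboozl
  sorted[7] = led4$bambooz
  sorted[8] = mboozled4$ba
  sorted[9] = oozled4$bamb
  sorted[10] = ozled4$bambo
  sorted[11] = zled4$bamboo
sorted[2] = amboozled4$b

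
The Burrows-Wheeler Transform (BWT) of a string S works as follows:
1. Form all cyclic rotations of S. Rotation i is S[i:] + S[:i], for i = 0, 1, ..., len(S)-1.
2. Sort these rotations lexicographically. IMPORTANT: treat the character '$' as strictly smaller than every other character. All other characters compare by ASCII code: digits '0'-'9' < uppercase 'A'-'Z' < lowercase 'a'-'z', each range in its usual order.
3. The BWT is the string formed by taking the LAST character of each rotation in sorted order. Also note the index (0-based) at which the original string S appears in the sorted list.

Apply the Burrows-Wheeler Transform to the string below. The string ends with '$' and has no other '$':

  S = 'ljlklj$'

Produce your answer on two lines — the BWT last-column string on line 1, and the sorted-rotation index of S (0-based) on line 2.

Answer: jlllk$j
5

Derivation:
All 7 rotations (rotation i = S[i:]+S[:i]):
  rot[0] = ljlklj$
  rot[1] = jlklj$l
  rot[2] = lklj$lj
  rot[3] = klj$ljl
  rot[4] = lj$ljlk
  rot[5] = j$ljlkl
  rot[6] = $ljlklj
Sorted (with $ < everything):
  sorted[0] = $ljlklj  (last char: 'j')
  sorted[1] = j$ljlkl  (last char: 'l')
  sorted[2] = jlklj$l  (last char: 'l')
  sorted[3] = klj$ljl  (last char: 'l')
  sorted[4] = lj$ljlk  (last char: 'k')
  sorted[5] = ljlklj$  (last char: '$')
  sorted[6] = lklj$lj  (last char: 'j')
Last column: jlllk$j
Original string S is at sorted index 5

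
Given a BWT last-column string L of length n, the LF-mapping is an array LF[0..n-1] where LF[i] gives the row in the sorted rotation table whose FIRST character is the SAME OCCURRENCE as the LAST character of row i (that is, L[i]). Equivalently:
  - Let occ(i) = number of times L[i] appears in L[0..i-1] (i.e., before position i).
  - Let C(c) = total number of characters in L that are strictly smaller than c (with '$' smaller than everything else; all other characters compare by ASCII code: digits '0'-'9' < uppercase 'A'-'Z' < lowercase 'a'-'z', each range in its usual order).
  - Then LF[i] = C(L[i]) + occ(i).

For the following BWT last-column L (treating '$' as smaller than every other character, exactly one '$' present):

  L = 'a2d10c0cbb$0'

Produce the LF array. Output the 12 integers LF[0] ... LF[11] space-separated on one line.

Char counts: '$':1, '0':3, '1':1, '2':1, 'a':1, 'b':2, 'c':2, 'd':1
C (first-col start): C('$')=0, C('0')=1, C('1')=4, C('2')=5, C('a')=6, C('b')=7, C('c')=9, C('d')=11
L[0]='a': occ=0, LF[0]=C('a')+0=6+0=6
L[1]='2': occ=0, LF[1]=C('2')+0=5+0=5
L[2]='d': occ=0, LF[2]=C('d')+0=11+0=11
L[3]='1': occ=0, LF[3]=C('1')+0=4+0=4
L[4]='0': occ=0, LF[4]=C('0')+0=1+0=1
L[5]='c': occ=0, LF[5]=C('c')+0=9+0=9
L[6]='0': occ=1, LF[6]=C('0')+1=1+1=2
L[7]='c': occ=1, LF[7]=C('c')+1=9+1=10
L[8]='b': occ=0, LF[8]=C('b')+0=7+0=7
L[9]='b': occ=1, LF[9]=C('b')+1=7+1=8
L[10]='$': occ=0, LF[10]=C('$')+0=0+0=0
L[11]='0': occ=2, LF[11]=C('0')+2=1+2=3

Answer: 6 5 11 4 1 9 2 10 7 8 0 3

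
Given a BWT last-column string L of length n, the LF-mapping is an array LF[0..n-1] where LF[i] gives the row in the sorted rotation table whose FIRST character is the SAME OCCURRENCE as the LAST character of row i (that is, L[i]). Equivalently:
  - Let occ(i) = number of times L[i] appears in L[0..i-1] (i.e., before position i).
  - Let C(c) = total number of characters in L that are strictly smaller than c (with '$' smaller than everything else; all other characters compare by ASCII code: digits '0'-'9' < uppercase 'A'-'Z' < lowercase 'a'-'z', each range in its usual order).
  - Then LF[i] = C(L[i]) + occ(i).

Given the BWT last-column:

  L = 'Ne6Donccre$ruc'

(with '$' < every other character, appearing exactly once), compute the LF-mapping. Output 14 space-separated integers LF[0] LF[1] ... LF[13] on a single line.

Char counts: '$':1, '6':1, 'D':1, 'N':1, 'c':3, 'e':2, 'n':1, 'o':1, 'r':2, 'u':1
C (first-col start): C('$')=0, C('6')=1, C('D')=2, C('N')=3, C('c')=4, C('e')=7, C('n')=9, C('o')=10, C('r')=11, C('u')=13
L[0]='N': occ=0, LF[0]=C('N')+0=3+0=3
L[1]='e': occ=0, LF[1]=C('e')+0=7+0=7
L[2]='6': occ=0, LF[2]=C('6')+0=1+0=1
L[3]='D': occ=0, LF[3]=C('D')+0=2+0=2
L[4]='o': occ=0, LF[4]=C('o')+0=10+0=10
L[5]='n': occ=0, LF[5]=C('n')+0=9+0=9
L[6]='c': occ=0, LF[6]=C('c')+0=4+0=4
L[7]='c': occ=1, LF[7]=C('c')+1=4+1=5
L[8]='r': occ=0, LF[8]=C('r')+0=11+0=11
L[9]='e': occ=1, LF[9]=C('e')+1=7+1=8
L[10]='$': occ=0, LF[10]=C('$')+0=0+0=0
L[11]='r': occ=1, LF[11]=C('r')+1=11+1=12
L[12]='u': occ=0, LF[12]=C('u')+0=13+0=13
L[13]='c': occ=2, LF[13]=C('c')+2=4+2=6

Answer: 3 7 1 2 10 9 4 5 11 8 0 12 13 6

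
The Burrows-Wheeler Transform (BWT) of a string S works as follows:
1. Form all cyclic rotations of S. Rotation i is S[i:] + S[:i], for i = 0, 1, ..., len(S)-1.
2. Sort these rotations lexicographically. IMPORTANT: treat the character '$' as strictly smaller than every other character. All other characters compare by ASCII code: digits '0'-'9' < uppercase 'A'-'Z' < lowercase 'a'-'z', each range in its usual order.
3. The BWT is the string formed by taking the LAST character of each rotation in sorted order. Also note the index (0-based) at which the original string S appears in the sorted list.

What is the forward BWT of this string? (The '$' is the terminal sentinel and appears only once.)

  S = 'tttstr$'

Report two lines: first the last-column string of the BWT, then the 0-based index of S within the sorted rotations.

Answer: rttstt$
6

Derivation:
All 7 rotations (rotation i = S[i:]+S[:i]):
  rot[0] = tttstr$
  rot[1] = ttstr$t
  rot[2] = tstr$tt
  rot[3] = str$ttt
  rot[4] = tr$ttts
  rot[5] = r$tttst
  rot[6] = $tttstr
Sorted (with $ < everything):
  sorted[0] = $tttstr  (last char: 'r')
  sorted[1] = r$tttst  (last char: 't')
  sorted[2] = str$ttt  (last char: 't')
  sorted[3] = tr$ttts  (last char: 's')
  sorted[4] = tstr$tt  (last char: 't')
  sorted[5] = ttstr$t  (last char: 't')
  sorted[6] = tttstr$  (last char: '$')
Last column: rttstt$
Original string S is at sorted index 6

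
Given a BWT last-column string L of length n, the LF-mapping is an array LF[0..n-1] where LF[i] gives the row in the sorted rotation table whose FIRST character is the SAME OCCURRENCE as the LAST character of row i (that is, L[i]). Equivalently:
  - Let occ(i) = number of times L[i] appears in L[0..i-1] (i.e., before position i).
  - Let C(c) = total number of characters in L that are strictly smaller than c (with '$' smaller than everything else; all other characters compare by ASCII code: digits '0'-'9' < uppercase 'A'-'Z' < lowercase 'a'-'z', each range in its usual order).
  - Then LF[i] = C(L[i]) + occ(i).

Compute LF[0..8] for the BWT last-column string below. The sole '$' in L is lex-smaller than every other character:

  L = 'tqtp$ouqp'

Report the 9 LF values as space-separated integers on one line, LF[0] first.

Char counts: '$':1, 'o':1, 'p':2, 'q':2, 't':2, 'u':1
C (first-col start): C('$')=0, C('o')=1, C('p')=2, C('q')=4, C('t')=6, C('u')=8
L[0]='t': occ=0, LF[0]=C('t')+0=6+0=6
L[1]='q': occ=0, LF[1]=C('q')+0=4+0=4
L[2]='t': occ=1, LF[2]=C('t')+1=6+1=7
L[3]='p': occ=0, LF[3]=C('p')+0=2+0=2
L[4]='$': occ=0, LF[4]=C('$')+0=0+0=0
L[5]='o': occ=0, LF[5]=C('o')+0=1+0=1
L[6]='u': occ=0, LF[6]=C('u')+0=8+0=8
L[7]='q': occ=1, LF[7]=C('q')+1=4+1=5
L[8]='p': occ=1, LF[8]=C('p')+1=2+1=3

Answer: 6 4 7 2 0 1 8 5 3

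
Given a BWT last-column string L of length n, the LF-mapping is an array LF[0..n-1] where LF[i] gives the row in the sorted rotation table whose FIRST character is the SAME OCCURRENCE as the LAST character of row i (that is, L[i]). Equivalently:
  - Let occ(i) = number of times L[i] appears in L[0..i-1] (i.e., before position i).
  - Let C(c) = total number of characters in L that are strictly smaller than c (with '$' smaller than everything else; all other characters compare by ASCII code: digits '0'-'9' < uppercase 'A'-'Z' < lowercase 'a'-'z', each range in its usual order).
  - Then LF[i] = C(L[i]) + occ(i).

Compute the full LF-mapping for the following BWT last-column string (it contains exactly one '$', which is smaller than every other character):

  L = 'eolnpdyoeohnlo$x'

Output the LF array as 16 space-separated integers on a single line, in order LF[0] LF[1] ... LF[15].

Char counts: '$':1, 'd':1, 'e':2, 'h':1, 'l':2, 'n':2, 'o':4, 'p':1, 'x':1, 'y':1
C (first-col start): C('$')=0, C('d')=1, C('e')=2, C('h')=4, C('l')=5, C('n')=7, C('o')=9, C('p')=13, C('x')=14, C('y')=15
L[0]='e': occ=0, LF[0]=C('e')+0=2+0=2
L[1]='o': occ=0, LF[1]=C('o')+0=9+0=9
L[2]='l': occ=0, LF[2]=C('l')+0=5+0=5
L[3]='n': occ=0, LF[3]=C('n')+0=7+0=7
L[4]='p': occ=0, LF[4]=C('p')+0=13+0=13
L[5]='d': occ=0, LF[5]=C('d')+0=1+0=1
L[6]='y': occ=0, LF[6]=C('y')+0=15+0=15
L[7]='o': occ=1, LF[7]=C('o')+1=9+1=10
L[8]='e': occ=1, LF[8]=C('e')+1=2+1=3
L[9]='o': occ=2, LF[9]=C('o')+2=9+2=11
L[10]='h': occ=0, LF[10]=C('h')+0=4+0=4
L[11]='n': occ=1, LF[11]=C('n')+1=7+1=8
L[12]='l': occ=1, LF[12]=C('l')+1=5+1=6
L[13]='o': occ=3, LF[13]=C('o')+3=9+3=12
L[14]='$': occ=0, LF[14]=C('$')+0=0+0=0
L[15]='x': occ=0, LF[15]=C('x')+0=14+0=14

Answer: 2 9 5 7 13 1 15 10 3 11 4 8 6 12 0 14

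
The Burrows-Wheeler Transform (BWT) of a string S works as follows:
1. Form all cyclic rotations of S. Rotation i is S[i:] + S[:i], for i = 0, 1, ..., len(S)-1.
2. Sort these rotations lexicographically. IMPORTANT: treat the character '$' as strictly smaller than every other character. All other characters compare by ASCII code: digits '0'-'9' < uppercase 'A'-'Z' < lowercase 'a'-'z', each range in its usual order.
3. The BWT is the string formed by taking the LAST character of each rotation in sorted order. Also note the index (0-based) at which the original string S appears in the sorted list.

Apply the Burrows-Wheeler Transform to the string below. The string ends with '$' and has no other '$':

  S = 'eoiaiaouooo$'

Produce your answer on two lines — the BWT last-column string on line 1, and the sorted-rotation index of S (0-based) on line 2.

All 12 rotations (rotation i = S[i:]+S[:i]):
  rot[0] = eoiaiaouooo$
  rot[1] = oiaiaouooo$e
  rot[2] = iaiaouooo$eo
  rot[3] = aiaouooo$eoi
  rot[4] = iaouooo$eoia
  rot[5] = aouooo$eoiai
  rot[6] = ouooo$eoiaia
  rot[7] = uooo$eoiaiao
  rot[8] = ooo$eoiaiaou
  rot[9] = oo$eoiaiaouo
  rot[10] = o$eoiaiaouoo
  rot[11] = $eoiaiaouooo
Sorted (with $ < everything):
  sorted[0] = $eoiaiaouooo  (last char: 'o')
  sorted[1] = aiaouooo$eoi  (last char: 'i')
  sorted[2] = aouooo$eoiai  (last char: 'i')
  sorted[3] = eoiaiaouooo$  (last char: '$')
  sorted[4] = iaiaouooo$eo  (last char: 'o')
  sorted[5] = iaouooo$eoia  (last char: 'a')
  sorted[6] = o$eoiaiaouoo  (last char: 'o')
  sorted[7] = oiaiaouooo$e  (last char: 'e')
  sorted[8] = oo$eoiaiaouo  (last char: 'o')
  sorted[9] = ooo$eoiaiaou  (last char: 'u')
  sorted[10] = ouooo$eoiaia  (last char: 'a')
  sorted[11] = uooo$eoiaiao  (last char: 'o')
Last column: oii$oaoeouao
Original string S is at sorted index 3

Answer: oii$oaoeouao
3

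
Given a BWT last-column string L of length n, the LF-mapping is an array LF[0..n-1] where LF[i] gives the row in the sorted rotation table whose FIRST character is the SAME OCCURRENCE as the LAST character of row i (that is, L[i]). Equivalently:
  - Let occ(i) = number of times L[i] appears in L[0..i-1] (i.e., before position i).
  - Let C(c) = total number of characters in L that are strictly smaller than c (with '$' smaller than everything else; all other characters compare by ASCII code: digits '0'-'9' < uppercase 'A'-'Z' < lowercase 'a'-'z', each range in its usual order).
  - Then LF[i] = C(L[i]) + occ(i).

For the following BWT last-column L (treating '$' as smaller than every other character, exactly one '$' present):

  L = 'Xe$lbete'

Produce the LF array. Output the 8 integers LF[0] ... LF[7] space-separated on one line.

Char counts: '$':1, 'X':1, 'b':1, 'e':3, 'l':1, 't':1
C (first-col start): C('$')=0, C('X')=1, C('b')=2, C('e')=3, C('l')=6, C('t')=7
L[0]='X': occ=0, LF[0]=C('X')+0=1+0=1
L[1]='e': occ=0, LF[1]=C('e')+0=3+0=3
L[2]='$': occ=0, LF[2]=C('$')+0=0+0=0
L[3]='l': occ=0, LF[3]=C('l')+0=6+0=6
L[4]='b': occ=0, LF[4]=C('b')+0=2+0=2
L[5]='e': occ=1, LF[5]=C('e')+1=3+1=4
L[6]='t': occ=0, LF[6]=C('t')+0=7+0=7
L[7]='e': occ=2, LF[7]=C('e')+2=3+2=5

Answer: 1 3 0 6 2 4 7 5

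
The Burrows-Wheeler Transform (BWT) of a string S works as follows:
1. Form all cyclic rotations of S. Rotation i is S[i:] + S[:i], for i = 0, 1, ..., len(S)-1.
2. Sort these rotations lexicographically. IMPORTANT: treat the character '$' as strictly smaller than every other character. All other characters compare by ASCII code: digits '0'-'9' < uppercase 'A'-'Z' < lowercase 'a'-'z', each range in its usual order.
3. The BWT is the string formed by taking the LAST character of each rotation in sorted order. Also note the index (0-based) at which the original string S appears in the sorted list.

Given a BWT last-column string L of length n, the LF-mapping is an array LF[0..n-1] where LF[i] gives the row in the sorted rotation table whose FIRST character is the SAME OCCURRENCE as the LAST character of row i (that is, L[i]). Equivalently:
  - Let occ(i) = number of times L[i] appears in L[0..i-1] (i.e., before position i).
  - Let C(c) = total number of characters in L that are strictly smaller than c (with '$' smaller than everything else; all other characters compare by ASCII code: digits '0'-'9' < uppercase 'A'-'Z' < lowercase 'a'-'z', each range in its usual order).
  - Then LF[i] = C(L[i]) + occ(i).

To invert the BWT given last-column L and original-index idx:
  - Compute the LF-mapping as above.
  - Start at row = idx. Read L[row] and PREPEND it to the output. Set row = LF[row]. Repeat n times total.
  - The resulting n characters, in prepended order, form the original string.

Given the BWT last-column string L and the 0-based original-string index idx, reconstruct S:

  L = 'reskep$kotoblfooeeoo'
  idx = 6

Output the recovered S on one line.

LF mapping: 17 2 18 7 3 16 0 8 10 19 11 1 9 6 12 13 4 5 14 15
Walk LF starting at row 6, prepending L[row]:
  step 1: row=6, L[6]='$', prepend. Next row=LF[6]=0
  step 2: row=0, L[0]='r', prepend. Next row=LF[0]=17
  step 3: row=17, L[17]='e', prepend. Next row=LF[17]=5
  step 4: row=5, L[5]='p', prepend. Next row=LF[5]=16
  step 5: row=16, L[16]='e', prepend. Next row=LF[16]=4
  step 6: row=4, L[4]='e', prepend. Next row=LF[4]=3
  step 7: row=3, L[3]='k', prepend. Next row=LF[3]=7
  step 8: row=7, L[7]='k', prepend. Next row=LF[7]=8
  step 9: row=8, L[8]='o', prepend. Next row=LF[8]=10
  step 10: row=10, L[10]='o', prepend. Next row=LF[10]=11
  step 11: row=11, L[11]='b', prepend. Next row=LF[11]=1
  step 12: row=1, L[1]='e', prepend. Next row=LF[1]=2
  step 13: row=2, L[2]='s', prepend. Next row=LF[2]=18
  step 14: row=18, L[18]='o', prepend. Next row=LF[18]=14
  step 15: row=14, L[14]='o', prepend. Next row=LF[14]=12
  step 16: row=12, L[12]='l', prepend. Next row=LF[12]=9
  step 17: row=9, L[9]='t', prepend. Next row=LF[9]=19
  step 18: row=19, L[19]='o', prepend. Next row=LF[19]=15
  step 19: row=15, L[15]='o', prepend. Next row=LF[15]=13
  step 20: row=13, L[13]='f', prepend. Next row=LF[13]=6
Reversed output: footloosebookkeeper$

Answer: footloosebookkeeper$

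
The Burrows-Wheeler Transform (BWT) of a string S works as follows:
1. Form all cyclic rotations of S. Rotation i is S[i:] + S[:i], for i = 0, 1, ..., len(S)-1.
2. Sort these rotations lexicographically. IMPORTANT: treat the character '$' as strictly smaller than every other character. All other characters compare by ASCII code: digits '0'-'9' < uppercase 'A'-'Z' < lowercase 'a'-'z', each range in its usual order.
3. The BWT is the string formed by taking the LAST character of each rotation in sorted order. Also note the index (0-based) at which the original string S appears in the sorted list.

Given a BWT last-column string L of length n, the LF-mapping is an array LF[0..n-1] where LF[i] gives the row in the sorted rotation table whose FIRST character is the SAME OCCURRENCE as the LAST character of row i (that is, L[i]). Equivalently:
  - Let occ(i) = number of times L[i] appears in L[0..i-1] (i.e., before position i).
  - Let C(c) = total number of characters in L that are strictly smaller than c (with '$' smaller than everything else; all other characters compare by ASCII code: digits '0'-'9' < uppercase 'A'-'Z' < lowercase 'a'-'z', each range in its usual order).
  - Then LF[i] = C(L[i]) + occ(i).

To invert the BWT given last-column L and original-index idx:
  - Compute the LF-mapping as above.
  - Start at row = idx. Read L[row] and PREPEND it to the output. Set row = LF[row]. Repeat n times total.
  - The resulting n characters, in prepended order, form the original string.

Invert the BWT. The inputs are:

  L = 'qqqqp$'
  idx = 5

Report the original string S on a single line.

LF mapping: 2 3 4 5 1 0
Walk LF starting at row 5, prepending L[row]:
  step 1: row=5, L[5]='$', prepend. Next row=LF[5]=0
  step 2: row=0, L[0]='q', prepend. Next row=LF[0]=2
  step 3: row=2, L[2]='q', prepend. Next row=LF[2]=4
  step 4: row=4, L[4]='p', prepend. Next row=LF[4]=1
  step 5: row=1, L[1]='q', prepend. Next row=LF[1]=3
  step 6: row=3, L[3]='q', prepend. Next row=LF[3]=5
Reversed output: qqpqq$

Answer: qqpqq$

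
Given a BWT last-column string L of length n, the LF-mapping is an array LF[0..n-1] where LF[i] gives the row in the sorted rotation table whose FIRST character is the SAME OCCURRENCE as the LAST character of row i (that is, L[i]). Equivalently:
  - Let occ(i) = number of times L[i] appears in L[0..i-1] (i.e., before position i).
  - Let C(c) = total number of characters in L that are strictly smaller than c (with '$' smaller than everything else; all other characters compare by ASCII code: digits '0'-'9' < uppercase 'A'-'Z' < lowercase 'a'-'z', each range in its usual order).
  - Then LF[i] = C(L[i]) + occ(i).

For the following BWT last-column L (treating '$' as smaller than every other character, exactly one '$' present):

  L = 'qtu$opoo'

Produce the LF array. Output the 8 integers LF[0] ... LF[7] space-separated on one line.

Char counts: '$':1, 'o':3, 'p':1, 'q':1, 't':1, 'u':1
C (first-col start): C('$')=0, C('o')=1, C('p')=4, C('q')=5, C('t')=6, C('u')=7
L[0]='q': occ=0, LF[0]=C('q')+0=5+0=5
L[1]='t': occ=0, LF[1]=C('t')+0=6+0=6
L[2]='u': occ=0, LF[2]=C('u')+0=7+0=7
L[3]='$': occ=0, LF[3]=C('$')+0=0+0=0
L[4]='o': occ=0, LF[4]=C('o')+0=1+0=1
L[5]='p': occ=0, LF[5]=C('p')+0=4+0=4
L[6]='o': occ=1, LF[6]=C('o')+1=1+1=2
L[7]='o': occ=2, LF[7]=C('o')+2=1+2=3

Answer: 5 6 7 0 1 4 2 3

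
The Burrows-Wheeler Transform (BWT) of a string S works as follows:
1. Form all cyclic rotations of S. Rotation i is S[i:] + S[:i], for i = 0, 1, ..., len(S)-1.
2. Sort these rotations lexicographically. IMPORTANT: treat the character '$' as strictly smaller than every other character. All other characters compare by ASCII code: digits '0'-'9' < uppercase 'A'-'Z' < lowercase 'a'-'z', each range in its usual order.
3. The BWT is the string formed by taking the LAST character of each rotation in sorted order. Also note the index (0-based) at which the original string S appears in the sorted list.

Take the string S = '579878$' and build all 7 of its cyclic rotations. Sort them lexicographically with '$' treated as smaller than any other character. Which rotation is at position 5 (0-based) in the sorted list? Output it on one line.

All 7 rotations (rotation i = S[i:]+S[:i]):
  rot[0] = 579878$
  rot[1] = 79878$5
  rot[2] = 9878$57
  rot[3] = 878$579
  rot[4] = 78$5798
  rot[5] = 8$57987
  rot[6] = $579878
Sorted (with $ < everything):
  sorted[0] = $579878
  sorted[1] = 579878$
  sorted[2] = 78$5798
  sorted[3] = 79878$5
  sorted[4] = 8$57987
  sorted[5] = 878$579
  sorted[6] = 9878$57
sorted[5] = 878$579

Answer: 878$579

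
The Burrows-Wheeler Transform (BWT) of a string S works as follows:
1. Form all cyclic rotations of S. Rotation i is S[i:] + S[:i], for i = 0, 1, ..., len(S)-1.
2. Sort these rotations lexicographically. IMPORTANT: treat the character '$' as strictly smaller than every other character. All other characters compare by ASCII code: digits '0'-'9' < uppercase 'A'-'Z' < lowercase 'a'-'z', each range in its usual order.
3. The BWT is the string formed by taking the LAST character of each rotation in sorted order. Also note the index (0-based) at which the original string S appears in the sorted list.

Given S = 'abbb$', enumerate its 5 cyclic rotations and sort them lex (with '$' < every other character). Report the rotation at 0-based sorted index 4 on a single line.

All 5 rotations (rotation i = S[i:]+S[:i]):
  rot[0] = abbb$
  rot[1] = bbb$a
  rot[2] = bb$ab
  rot[3] = b$abb
  rot[4] = $abbb
Sorted (with $ < everything):
  sorted[0] = $abbb
  sorted[1] = abbb$
  sorted[2] = b$abb
  sorted[3] = bb$ab
  sorted[4] = bbb$a
sorted[4] = bbb$a

Answer: bbb$a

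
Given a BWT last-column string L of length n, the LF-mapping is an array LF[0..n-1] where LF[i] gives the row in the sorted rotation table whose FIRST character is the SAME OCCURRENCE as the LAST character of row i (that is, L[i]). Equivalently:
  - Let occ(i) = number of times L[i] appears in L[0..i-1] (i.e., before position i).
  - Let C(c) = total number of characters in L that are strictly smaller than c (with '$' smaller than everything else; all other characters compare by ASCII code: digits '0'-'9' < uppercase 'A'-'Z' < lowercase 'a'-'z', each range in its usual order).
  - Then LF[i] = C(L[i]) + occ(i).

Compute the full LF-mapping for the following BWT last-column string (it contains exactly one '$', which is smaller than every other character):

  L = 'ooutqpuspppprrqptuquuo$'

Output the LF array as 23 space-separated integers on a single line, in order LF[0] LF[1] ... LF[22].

Char counts: '$':1, 'o':3, 'p':6, 'q':3, 'r':2, 's':1, 't':2, 'u':5
C (first-col start): C('$')=0, C('o')=1, C('p')=4, C('q')=10, C('r')=13, C('s')=15, C('t')=16, C('u')=18
L[0]='o': occ=0, LF[0]=C('o')+0=1+0=1
L[1]='o': occ=1, LF[1]=C('o')+1=1+1=2
L[2]='u': occ=0, LF[2]=C('u')+0=18+0=18
L[3]='t': occ=0, LF[3]=C('t')+0=16+0=16
L[4]='q': occ=0, LF[4]=C('q')+0=10+0=10
L[5]='p': occ=0, LF[5]=C('p')+0=4+0=4
L[6]='u': occ=1, LF[6]=C('u')+1=18+1=19
L[7]='s': occ=0, LF[7]=C('s')+0=15+0=15
L[8]='p': occ=1, LF[8]=C('p')+1=4+1=5
L[9]='p': occ=2, LF[9]=C('p')+2=4+2=6
L[10]='p': occ=3, LF[10]=C('p')+3=4+3=7
L[11]='p': occ=4, LF[11]=C('p')+4=4+4=8
L[12]='r': occ=0, LF[12]=C('r')+0=13+0=13
L[13]='r': occ=1, LF[13]=C('r')+1=13+1=14
L[14]='q': occ=1, LF[14]=C('q')+1=10+1=11
L[15]='p': occ=5, LF[15]=C('p')+5=4+5=9
L[16]='t': occ=1, LF[16]=C('t')+1=16+1=17
L[17]='u': occ=2, LF[17]=C('u')+2=18+2=20
L[18]='q': occ=2, LF[18]=C('q')+2=10+2=12
L[19]='u': occ=3, LF[19]=C('u')+3=18+3=21
L[20]='u': occ=4, LF[20]=C('u')+4=18+4=22
L[21]='o': occ=2, LF[21]=C('o')+2=1+2=3
L[22]='$': occ=0, LF[22]=C('$')+0=0+0=0

Answer: 1 2 18 16 10 4 19 15 5 6 7 8 13 14 11 9 17 20 12 21 22 3 0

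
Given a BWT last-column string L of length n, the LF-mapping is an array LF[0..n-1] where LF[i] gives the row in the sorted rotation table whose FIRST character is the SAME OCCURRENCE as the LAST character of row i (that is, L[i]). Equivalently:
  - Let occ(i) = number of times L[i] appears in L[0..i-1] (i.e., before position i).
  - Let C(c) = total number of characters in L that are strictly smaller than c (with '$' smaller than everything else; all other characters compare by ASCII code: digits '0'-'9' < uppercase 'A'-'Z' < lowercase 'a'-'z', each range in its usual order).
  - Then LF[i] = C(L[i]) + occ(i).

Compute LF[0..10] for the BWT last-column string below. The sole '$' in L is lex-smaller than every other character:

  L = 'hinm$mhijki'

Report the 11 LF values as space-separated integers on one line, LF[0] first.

Answer: 1 3 10 8 0 9 2 4 6 7 5

Derivation:
Char counts: '$':1, 'h':2, 'i':3, 'j':1, 'k':1, 'm':2, 'n':1
C (first-col start): C('$')=0, C('h')=1, C('i')=3, C('j')=6, C('k')=7, C('m')=8, C('n')=10
L[0]='h': occ=0, LF[0]=C('h')+0=1+0=1
L[1]='i': occ=0, LF[1]=C('i')+0=3+0=3
L[2]='n': occ=0, LF[2]=C('n')+0=10+0=10
L[3]='m': occ=0, LF[3]=C('m')+0=8+0=8
L[4]='$': occ=0, LF[4]=C('$')+0=0+0=0
L[5]='m': occ=1, LF[5]=C('m')+1=8+1=9
L[6]='h': occ=1, LF[6]=C('h')+1=1+1=2
L[7]='i': occ=1, LF[7]=C('i')+1=3+1=4
L[8]='j': occ=0, LF[8]=C('j')+0=6+0=6
L[9]='k': occ=0, LF[9]=C('k')+0=7+0=7
L[10]='i': occ=2, LF[10]=C('i')+2=3+2=5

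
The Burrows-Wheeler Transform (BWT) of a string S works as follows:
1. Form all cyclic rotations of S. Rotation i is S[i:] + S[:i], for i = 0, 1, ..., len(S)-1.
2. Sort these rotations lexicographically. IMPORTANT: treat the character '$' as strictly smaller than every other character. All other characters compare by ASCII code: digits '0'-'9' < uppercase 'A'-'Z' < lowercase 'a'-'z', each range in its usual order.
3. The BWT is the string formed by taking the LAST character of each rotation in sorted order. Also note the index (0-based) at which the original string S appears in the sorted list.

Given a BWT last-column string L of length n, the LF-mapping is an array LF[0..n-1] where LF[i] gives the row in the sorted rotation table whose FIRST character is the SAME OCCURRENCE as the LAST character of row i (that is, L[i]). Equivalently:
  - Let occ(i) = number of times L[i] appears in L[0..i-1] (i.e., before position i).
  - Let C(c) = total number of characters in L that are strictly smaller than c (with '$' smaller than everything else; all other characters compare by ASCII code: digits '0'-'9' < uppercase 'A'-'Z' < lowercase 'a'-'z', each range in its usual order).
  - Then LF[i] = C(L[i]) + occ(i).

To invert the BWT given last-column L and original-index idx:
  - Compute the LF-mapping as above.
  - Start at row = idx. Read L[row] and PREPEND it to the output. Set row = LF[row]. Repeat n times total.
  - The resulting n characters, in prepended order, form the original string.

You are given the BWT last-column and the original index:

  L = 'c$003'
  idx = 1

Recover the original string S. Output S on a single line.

LF mapping: 4 0 1 2 3
Walk LF starting at row 1, prepending L[row]:
  step 1: row=1, L[1]='$', prepend. Next row=LF[1]=0
  step 2: row=0, L[0]='c', prepend. Next row=LF[0]=4
  step 3: row=4, L[4]='3', prepend. Next row=LF[4]=3
  step 4: row=3, L[3]='0', prepend. Next row=LF[3]=2
  step 5: row=2, L[2]='0', prepend. Next row=LF[2]=1
Reversed output: 003c$

Answer: 003c$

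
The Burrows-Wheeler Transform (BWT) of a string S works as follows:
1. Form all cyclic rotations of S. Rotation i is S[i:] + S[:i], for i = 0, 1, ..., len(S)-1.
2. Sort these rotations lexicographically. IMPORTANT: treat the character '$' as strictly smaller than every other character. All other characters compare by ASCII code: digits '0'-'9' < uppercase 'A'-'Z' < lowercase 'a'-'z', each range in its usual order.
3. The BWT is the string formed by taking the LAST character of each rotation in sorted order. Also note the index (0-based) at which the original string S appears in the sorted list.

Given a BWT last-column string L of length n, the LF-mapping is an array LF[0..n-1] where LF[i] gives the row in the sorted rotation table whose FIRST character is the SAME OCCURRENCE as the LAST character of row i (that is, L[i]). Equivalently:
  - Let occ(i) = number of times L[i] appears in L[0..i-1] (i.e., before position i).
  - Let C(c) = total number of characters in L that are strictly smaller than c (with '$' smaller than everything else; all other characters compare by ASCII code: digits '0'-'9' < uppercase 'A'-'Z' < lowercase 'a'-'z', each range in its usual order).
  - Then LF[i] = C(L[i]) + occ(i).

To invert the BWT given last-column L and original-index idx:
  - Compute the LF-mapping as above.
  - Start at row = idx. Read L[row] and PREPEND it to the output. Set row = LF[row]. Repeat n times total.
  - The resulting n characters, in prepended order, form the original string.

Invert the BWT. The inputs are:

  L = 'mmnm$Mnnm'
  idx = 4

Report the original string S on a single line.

Answer: mmMmnnnm$

Derivation:
LF mapping: 2 3 6 4 0 1 7 8 5
Walk LF starting at row 4, prepending L[row]:
  step 1: row=4, L[4]='$', prepend. Next row=LF[4]=0
  step 2: row=0, L[0]='m', prepend. Next row=LF[0]=2
  step 3: row=2, L[2]='n', prepend. Next row=LF[2]=6
  step 4: row=6, L[6]='n', prepend. Next row=LF[6]=7
  step 5: row=7, L[7]='n', prepend. Next row=LF[7]=8
  step 6: row=8, L[8]='m', prepend. Next row=LF[8]=5
  step 7: row=5, L[5]='M', prepend. Next row=LF[5]=1
  step 8: row=1, L[1]='m', prepend. Next row=LF[1]=3
  step 9: row=3, L[3]='m', prepend. Next row=LF[3]=4
Reversed output: mmMmnnnm$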